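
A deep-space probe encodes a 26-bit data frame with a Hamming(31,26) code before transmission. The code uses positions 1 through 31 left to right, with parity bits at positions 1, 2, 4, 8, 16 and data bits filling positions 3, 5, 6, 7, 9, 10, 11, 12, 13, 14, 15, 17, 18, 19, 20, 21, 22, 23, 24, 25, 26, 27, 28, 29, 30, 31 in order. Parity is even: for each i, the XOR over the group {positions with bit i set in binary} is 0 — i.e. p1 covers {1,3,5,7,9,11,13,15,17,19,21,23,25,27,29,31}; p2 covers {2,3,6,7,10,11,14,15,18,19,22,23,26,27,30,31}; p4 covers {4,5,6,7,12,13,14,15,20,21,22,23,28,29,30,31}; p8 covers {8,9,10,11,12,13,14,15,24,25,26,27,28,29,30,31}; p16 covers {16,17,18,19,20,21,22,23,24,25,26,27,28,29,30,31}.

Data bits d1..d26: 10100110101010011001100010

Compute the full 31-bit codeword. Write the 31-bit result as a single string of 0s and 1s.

Place data at non-parity positions: p1 p2 1 p4 0 1 0 p8 0 1 1 0 1 0 1 p16 0 1 0 0 1 1 0 0 1 1 0 0 0 1 0
p1 (pos 1,3,5,7,9,11,13,15,17,19,21,23,25,27,29,31): XOR of data positions = 1⊕0⊕0⊕0⊕1⊕1⊕1⊕0⊕0⊕1⊕0⊕1⊕0⊕0⊕0 = 0
p2 (pos 2,3,6,7,10,11,14,15,18,19,22,23,26,27,30,31): XOR of data positions = 1⊕1⊕0⊕1⊕1⊕0⊕1⊕1⊕0⊕1⊕0⊕1⊕0⊕1⊕0 = 1
p4 (pos 4,5,6,7,12,13,14,15,20,21,22,23,28,29,30,31): XOR of data positions = 0⊕1⊕0⊕0⊕1⊕0⊕1⊕0⊕1⊕1⊕0⊕0⊕0⊕1⊕0 = 0
p8 (pos 8,9,10,11,12,13,14,15,24,25,26,27,28,29,30,31): XOR of data positions = 0⊕1⊕1⊕0⊕1⊕0⊕1⊕0⊕1⊕1⊕0⊕0⊕0⊕1⊕0 = 1
p16 (pos 16,17,18,19,20,21,22,23,24,25,26,27,28,29,30,31): XOR of data positions = 0⊕1⊕0⊕0⊕1⊕1⊕0⊕0⊕1⊕1⊕0⊕0⊕0⊕1⊕0 = 0
Codeword: 0110010101101010010011001100010

0110010101101010010011001100010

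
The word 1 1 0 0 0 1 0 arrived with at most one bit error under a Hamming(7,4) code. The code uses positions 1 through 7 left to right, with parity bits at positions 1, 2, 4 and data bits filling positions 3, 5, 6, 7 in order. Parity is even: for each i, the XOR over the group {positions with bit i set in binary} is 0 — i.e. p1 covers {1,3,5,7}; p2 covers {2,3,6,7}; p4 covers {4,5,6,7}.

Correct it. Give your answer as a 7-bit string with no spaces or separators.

1100110

s1 (pos 1,3,5,7): 1⊕0⊕0⊕0 = 1
s2 (pos 2,3,6,7): 1⊕0⊕1⊕0 = 0
s4 (pos 4,5,6,7): 0⊕0⊕1⊕0 = 1
Syndrome s4…s1 = 101 → error at position 5.
Flip position 5: 1100010 → 1100110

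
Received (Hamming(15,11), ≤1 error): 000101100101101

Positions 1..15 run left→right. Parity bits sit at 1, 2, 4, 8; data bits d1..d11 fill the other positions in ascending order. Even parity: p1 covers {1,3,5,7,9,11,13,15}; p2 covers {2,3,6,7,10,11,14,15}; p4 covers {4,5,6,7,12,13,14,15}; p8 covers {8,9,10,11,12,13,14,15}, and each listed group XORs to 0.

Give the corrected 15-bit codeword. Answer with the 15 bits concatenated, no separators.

100101100101101

s1 (pos 1,3,5,7,9,11,13,15): 0⊕0⊕0⊕1⊕0⊕0⊕1⊕1 = 1
s2 (pos 2,3,6,7,10,11,14,15): 0⊕0⊕1⊕1⊕1⊕0⊕0⊕1 = 0
s4 (pos 4,5,6,7,12,13,14,15): 1⊕0⊕1⊕1⊕1⊕1⊕0⊕1 = 0
s8 (pos 8,9,10,11,12,13,14,15): 0⊕0⊕1⊕0⊕1⊕1⊕0⊕1 = 0
Syndrome s8…s1 = 0001 → error at position 1.
Flip position 1: 000101100101101 → 100101100101101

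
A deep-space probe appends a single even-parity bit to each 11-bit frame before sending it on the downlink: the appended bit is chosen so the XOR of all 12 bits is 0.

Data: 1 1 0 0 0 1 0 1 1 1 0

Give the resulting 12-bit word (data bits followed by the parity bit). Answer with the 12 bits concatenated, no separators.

110001011100

XOR of the 11 data bits: 1⊕1⊕0⊕0⊕0⊕1⊕0⊕1⊕1⊕1⊕0 = 0
Parity bit = 0 (so all 12 bits XOR to 0).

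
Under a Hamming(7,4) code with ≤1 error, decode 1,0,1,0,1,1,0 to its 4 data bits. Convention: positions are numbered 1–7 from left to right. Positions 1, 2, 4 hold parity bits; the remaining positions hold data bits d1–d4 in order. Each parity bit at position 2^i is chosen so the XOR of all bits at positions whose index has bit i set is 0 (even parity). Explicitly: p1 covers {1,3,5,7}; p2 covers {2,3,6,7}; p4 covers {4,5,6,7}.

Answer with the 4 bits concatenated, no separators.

s1 (pos 1,3,5,7): 1⊕1⊕1⊕0 = 1
s2 (pos 2,3,6,7): 0⊕1⊕1⊕0 = 0
s4 (pos 4,5,6,7): 0⊕1⊕1⊕0 = 0
Syndrome s4…s1 = 001 → error at position 1.
Flip position 1: 1010110 → 0010110
Read data bits from positions 3,5,6,7: 1110

1110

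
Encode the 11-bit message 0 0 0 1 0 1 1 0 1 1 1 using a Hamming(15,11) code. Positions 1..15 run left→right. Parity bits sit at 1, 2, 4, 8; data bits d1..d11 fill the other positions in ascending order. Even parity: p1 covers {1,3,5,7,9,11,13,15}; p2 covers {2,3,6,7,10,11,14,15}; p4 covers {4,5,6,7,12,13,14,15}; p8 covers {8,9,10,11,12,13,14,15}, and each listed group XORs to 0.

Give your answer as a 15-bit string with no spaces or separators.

010000110110111

Place data at non-parity positions: p1 p2 0 p4 0 0 1 p8 0 1 1 0 1 1 1
p1 (pos 1,3,5,7,9,11,13,15): XOR of data positions = 0⊕0⊕1⊕0⊕1⊕1⊕1 = 0
p2 (pos 2,3,6,7,10,11,14,15): XOR of data positions = 0⊕0⊕1⊕1⊕1⊕1⊕1 = 1
p4 (pos 4,5,6,7,12,13,14,15): XOR of data positions = 0⊕0⊕1⊕0⊕1⊕1⊕1 = 0
p8 (pos 8,9,10,11,12,13,14,15): XOR of data positions = 0⊕1⊕1⊕0⊕1⊕1⊕1 = 1
Codeword: 010000110110111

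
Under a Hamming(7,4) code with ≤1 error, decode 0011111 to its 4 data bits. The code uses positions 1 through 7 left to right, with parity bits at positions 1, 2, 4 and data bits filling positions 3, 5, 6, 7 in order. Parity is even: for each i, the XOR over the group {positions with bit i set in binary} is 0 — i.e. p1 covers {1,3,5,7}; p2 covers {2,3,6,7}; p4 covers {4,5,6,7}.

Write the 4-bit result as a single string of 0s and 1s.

0111

s1 (pos 1,3,5,7): 0⊕1⊕1⊕1 = 1
s2 (pos 2,3,6,7): 0⊕1⊕1⊕1 = 1
s4 (pos 4,5,6,7): 1⊕1⊕1⊕1 = 0
Syndrome s4…s1 = 011 → error at position 3.
Flip position 3: 0011111 → 0001111
Read data bits from positions 3,5,6,7: 0111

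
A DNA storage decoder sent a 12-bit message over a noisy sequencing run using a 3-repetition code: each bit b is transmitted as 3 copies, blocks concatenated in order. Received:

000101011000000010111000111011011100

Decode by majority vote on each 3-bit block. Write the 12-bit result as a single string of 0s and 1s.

Block 1 (000): 0 ones → 0
Block 2 (101): 2 ones → 1
Block 3 (011): 2 ones → 1
Block 4 (000): 0 ones → 0
Block 5 (000): 0 ones → 0
Block 6 (010): 1 one → 0
Block 7 (111): 3 ones → 1
Block 8 (000): 0 ones → 0
Block 9 (111): 3 ones → 1
Block 10 (011): 2 ones → 1
Block 11 (011): 2 ones → 1
Block 12 (100): 1 one → 0

011000101110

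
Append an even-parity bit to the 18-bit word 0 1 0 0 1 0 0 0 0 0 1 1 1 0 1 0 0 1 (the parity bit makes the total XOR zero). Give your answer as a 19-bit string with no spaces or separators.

XOR of the 18 data bits: 0⊕1⊕0⊕0⊕1⊕0⊕0⊕0⊕0⊕0⊕1⊕1⊕1⊕0⊕1⊕0⊕0⊕1 = 1
Parity bit = 1 (so all 19 bits XOR to 0).

0100100000111010011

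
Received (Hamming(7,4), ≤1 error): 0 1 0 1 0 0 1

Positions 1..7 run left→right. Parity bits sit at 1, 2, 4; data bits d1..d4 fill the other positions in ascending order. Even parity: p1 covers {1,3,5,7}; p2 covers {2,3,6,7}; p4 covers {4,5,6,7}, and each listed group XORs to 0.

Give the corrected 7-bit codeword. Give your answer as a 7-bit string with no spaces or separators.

s1 (pos 1,3,5,7): 0⊕0⊕0⊕1 = 1
s2 (pos 2,3,6,7): 1⊕0⊕0⊕1 = 0
s4 (pos 4,5,6,7): 1⊕0⊕0⊕1 = 0
Syndrome s4…s1 = 001 → error at position 1.
Flip position 1: 0101001 → 1101001

1101001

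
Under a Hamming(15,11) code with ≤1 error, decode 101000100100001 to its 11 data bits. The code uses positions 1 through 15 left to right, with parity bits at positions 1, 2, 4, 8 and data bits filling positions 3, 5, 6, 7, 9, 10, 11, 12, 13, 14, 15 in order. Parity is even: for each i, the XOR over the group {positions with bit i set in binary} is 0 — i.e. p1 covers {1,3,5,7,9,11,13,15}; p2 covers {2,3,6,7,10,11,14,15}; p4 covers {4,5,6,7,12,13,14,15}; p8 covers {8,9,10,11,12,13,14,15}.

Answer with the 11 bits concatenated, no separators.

10010100001

s1 (pos 1,3,5,7,9,11,13,15): 1⊕1⊕0⊕1⊕0⊕0⊕0⊕1 = 0
s2 (pos 2,3,6,7,10,11,14,15): 0⊕1⊕0⊕1⊕1⊕0⊕0⊕1 = 0
s4 (pos 4,5,6,7,12,13,14,15): 0⊕0⊕0⊕1⊕0⊕0⊕0⊕1 = 0
s8 (pos 8,9,10,11,12,13,14,15): 0⊕0⊕1⊕0⊕0⊕0⊕0⊕1 = 0
Syndrome s8…s1 = 0000 → no error.
Read data bits from positions 3,5,6,7,9,10,11,12,13,14,15: 10010100001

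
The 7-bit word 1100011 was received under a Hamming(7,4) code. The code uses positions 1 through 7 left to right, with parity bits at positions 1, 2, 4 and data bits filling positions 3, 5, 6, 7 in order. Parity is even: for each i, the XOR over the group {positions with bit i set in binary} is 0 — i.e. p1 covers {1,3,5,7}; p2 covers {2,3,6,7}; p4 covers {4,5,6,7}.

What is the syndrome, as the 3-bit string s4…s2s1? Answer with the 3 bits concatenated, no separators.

010

s1 (pos 1,3,5,7): 1⊕0⊕0⊕1 = 0
s2 (pos 2,3,6,7): 1⊕0⊕1⊕1 = 1
s4 (pos 4,5,6,7): 0⊕0⊕1⊕1 = 0
Syndrome s4…s1 = 010 → error at position 2.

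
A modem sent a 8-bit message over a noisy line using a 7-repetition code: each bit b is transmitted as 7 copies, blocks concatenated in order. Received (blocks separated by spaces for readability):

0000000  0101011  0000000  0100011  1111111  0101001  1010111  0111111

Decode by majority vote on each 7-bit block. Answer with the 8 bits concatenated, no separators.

01001011

Block 1 (0000000): 0 ones → 0
Block 2 (0101011): 4 ones → 1
Block 3 (0000000): 0 ones → 0
Block 4 (0100011): 3 ones → 0
Block 5 (1111111): 7 ones → 1
Block 6 (0101001): 3 ones → 0
Block 7 (1010111): 5 ones → 1
Block 8 (0111111): 6 ones → 1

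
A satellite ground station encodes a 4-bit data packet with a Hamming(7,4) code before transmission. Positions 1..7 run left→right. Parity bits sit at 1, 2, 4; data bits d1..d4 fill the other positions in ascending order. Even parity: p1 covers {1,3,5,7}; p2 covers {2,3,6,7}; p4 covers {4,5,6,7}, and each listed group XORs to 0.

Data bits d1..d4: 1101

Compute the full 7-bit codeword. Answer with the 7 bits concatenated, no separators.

1010101

Place data at non-parity positions: p1 p2 1 p4 1 0 1
p1 (pos 1,3,5,7): XOR of data positions = 1⊕1⊕1 = 1
p2 (pos 2,3,6,7): XOR of data positions = 1⊕0⊕1 = 0
p4 (pos 4,5,6,7): XOR of data positions = 1⊕0⊕1 = 0
Codeword: 1010101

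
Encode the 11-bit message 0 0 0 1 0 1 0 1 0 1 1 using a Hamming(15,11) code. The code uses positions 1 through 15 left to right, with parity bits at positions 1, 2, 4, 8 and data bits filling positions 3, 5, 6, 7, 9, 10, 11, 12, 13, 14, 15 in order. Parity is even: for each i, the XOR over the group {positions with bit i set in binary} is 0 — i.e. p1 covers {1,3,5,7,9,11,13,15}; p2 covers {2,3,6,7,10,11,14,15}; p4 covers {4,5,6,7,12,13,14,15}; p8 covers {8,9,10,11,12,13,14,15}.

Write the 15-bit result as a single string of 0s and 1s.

000000100101011

Place data at non-parity positions: p1 p2 0 p4 0 0 1 p8 0 1 0 1 0 1 1
p1 (pos 1,3,5,7,9,11,13,15): XOR of data positions = 0⊕0⊕1⊕0⊕0⊕0⊕1 = 0
p2 (pos 2,3,6,7,10,11,14,15): XOR of data positions = 0⊕0⊕1⊕1⊕0⊕1⊕1 = 0
p4 (pos 4,5,6,7,12,13,14,15): XOR of data positions = 0⊕0⊕1⊕1⊕0⊕1⊕1 = 0
p8 (pos 8,9,10,11,12,13,14,15): XOR of data positions = 0⊕1⊕0⊕1⊕0⊕1⊕1 = 0
Codeword: 000000100101011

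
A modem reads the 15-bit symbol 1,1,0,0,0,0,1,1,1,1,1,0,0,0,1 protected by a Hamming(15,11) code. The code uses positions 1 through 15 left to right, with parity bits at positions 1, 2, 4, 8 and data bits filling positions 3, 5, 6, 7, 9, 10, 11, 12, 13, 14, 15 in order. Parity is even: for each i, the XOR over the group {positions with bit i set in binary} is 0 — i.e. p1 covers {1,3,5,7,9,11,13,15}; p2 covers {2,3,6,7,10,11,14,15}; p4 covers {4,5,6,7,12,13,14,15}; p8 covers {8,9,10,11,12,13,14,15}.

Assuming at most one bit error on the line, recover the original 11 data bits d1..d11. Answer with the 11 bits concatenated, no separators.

00011100001

s1 (pos 1,3,5,7,9,11,13,15): 1⊕0⊕0⊕1⊕1⊕1⊕0⊕1 = 1
s2 (pos 2,3,6,7,10,11,14,15): 1⊕0⊕0⊕1⊕1⊕1⊕0⊕1 = 1
s4 (pos 4,5,6,7,12,13,14,15): 0⊕0⊕0⊕1⊕0⊕0⊕0⊕1 = 0
s8 (pos 8,9,10,11,12,13,14,15): 1⊕1⊕1⊕1⊕0⊕0⊕0⊕1 = 1
Syndrome s8…s1 = 1011 → error at position 11.
Flip position 11: 110000111110001 → 110000111100001
Read data bits from positions 3,5,6,7,9,10,11,12,13,14,15: 00011100001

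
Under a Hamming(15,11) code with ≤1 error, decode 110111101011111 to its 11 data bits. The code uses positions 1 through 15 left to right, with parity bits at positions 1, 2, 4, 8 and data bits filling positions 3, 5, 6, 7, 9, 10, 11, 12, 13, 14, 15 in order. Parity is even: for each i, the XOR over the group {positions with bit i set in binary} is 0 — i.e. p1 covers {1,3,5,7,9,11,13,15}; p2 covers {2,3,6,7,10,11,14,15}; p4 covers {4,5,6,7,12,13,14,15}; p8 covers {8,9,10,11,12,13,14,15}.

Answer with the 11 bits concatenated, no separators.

01111011111

s1 (pos 1,3,5,7,9,11,13,15): 1⊕0⊕1⊕1⊕1⊕1⊕1⊕1 = 1
s2 (pos 2,3,6,7,10,11,14,15): 1⊕0⊕1⊕1⊕0⊕1⊕1⊕1 = 0
s4 (pos 4,5,6,7,12,13,14,15): 1⊕1⊕1⊕1⊕1⊕1⊕1⊕1 = 0
s8 (pos 8,9,10,11,12,13,14,15): 0⊕1⊕0⊕1⊕1⊕1⊕1⊕1 = 0
Syndrome s8…s1 = 0001 → error at position 1.
Flip position 1: 110111101011111 → 010111101011111
Read data bits from positions 3,5,6,7,9,10,11,12,13,14,15: 01111011111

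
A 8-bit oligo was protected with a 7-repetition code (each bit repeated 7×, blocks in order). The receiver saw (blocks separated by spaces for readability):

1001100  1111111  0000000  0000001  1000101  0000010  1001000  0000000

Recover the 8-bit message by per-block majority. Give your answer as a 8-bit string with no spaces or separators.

Block 1 (1001100): 3 ones → 0
Block 2 (1111111): 7 ones → 1
Block 3 (0000000): 0 ones → 0
Block 4 (0000001): 1 one → 0
Block 5 (1000101): 3 ones → 0
Block 6 (0000010): 1 one → 0
Block 7 (1001000): 2 ones → 0
Block 8 (0000000): 0 ones → 0

01000000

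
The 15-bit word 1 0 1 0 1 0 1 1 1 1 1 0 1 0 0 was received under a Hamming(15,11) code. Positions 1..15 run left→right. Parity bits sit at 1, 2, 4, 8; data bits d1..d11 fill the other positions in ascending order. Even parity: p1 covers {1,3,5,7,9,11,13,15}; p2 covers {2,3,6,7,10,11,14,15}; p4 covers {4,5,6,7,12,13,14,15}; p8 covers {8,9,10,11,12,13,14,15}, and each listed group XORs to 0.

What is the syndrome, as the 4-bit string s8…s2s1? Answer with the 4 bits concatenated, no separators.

s1 (pos 1,3,5,7,9,11,13,15): 1⊕1⊕1⊕1⊕1⊕1⊕1⊕0 = 1
s2 (pos 2,3,6,7,10,11,14,15): 0⊕1⊕0⊕1⊕1⊕1⊕0⊕0 = 0
s4 (pos 4,5,6,7,12,13,14,15): 0⊕1⊕0⊕1⊕0⊕1⊕0⊕0 = 1
s8 (pos 8,9,10,11,12,13,14,15): 1⊕1⊕1⊕1⊕0⊕1⊕0⊕0 = 1
Syndrome s8…s1 = 1101 → error at position 13.

1101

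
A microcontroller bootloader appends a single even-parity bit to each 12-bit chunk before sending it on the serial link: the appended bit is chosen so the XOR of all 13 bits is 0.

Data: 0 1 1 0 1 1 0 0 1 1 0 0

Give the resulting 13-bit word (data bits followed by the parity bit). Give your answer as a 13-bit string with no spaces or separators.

0110110011000

XOR of the 12 data bits: 0⊕1⊕1⊕0⊕1⊕1⊕0⊕0⊕1⊕1⊕0⊕0 = 0
Parity bit = 0 (so all 13 bits XOR to 0).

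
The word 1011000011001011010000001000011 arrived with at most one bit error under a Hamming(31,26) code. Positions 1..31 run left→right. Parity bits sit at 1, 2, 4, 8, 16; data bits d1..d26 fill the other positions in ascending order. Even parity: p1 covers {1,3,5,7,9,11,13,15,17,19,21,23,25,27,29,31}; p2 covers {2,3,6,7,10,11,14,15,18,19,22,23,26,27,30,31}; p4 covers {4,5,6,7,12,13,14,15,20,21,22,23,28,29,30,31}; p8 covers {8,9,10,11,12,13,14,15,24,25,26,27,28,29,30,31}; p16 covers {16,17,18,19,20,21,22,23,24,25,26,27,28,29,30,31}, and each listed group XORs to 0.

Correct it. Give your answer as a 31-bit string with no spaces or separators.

s1 (pos 1,3,5,7,9,11,13,15,17,19,21,23,25,27,29,31): 1⊕1⊕0⊕0⊕1⊕0⊕1⊕1⊕0⊕0⊕0⊕0⊕1⊕0⊕0⊕1 = 1
s2 (pos 2,3,6,7,10,11,14,15,18,19,22,23,26,27,30,31): 0⊕1⊕0⊕0⊕1⊕0⊕0⊕1⊕1⊕0⊕0⊕0⊕0⊕0⊕1⊕1 = 0
s4 (pos 4,5,6,7,12,13,14,15,20,21,22,23,28,29,30,31): 1⊕0⊕0⊕0⊕0⊕1⊕0⊕1⊕0⊕0⊕0⊕0⊕0⊕0⊕1⊕1 = 1
s8 (pos 8,9,10,11,12,13,14,15,24,25,26,27,28,29,30,31): 0⊕1⊕1⊕0⊕0⊕1⊕0⊕1⊕0⊕1⊕0⊕0⊕0⊕0⊕1⊕1 = 1
s16 (pos 16,17,18,19,20,21,22,23,24,25,26,27,28,29,30,31): 1⊕0⊕1⊕0⊕0⊕0⊕0⊕0⊕0⊕1⊕0⊕0⊕0⊕0⊕1⊕1 = 1
Syndrome s16…s1 = 11101 → error at position 29.
Flip position 29: 1011000011001011010000001000011 → 1011000011001011010000001000111

1011000011001011010000001000111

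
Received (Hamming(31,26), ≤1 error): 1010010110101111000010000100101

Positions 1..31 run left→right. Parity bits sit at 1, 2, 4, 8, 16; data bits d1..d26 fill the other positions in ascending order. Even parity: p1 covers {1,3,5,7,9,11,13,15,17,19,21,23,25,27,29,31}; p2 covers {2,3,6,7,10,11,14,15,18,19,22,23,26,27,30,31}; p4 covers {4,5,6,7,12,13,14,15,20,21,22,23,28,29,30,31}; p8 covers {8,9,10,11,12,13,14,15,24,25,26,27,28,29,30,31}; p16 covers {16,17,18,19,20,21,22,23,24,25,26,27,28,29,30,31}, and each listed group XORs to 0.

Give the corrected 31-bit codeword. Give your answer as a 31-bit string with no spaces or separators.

s1 (pos 1,3,5,7,9,11,13,15,17,19,21,23,25,27,29,31): 1⊕1⊕0⊕0⊕1⊕1⊕1⊕1⊕0⊕0⊕1⊕0⊕0⊕0⊕1⊕1 = 1
s2 (pos 2,3,6,7,10,11,14,15,18,19,22,23,26,27,30,31): 0⊕1⊕1⊕0⊕0⊕1⊕1⊕1⊕0⊕0⊕0⊕0⊕1⊕0⊕0⊕1 = 1
s4 (pos 4,5,6,7,12,13,14,15,20,21,22,23,28,29,30,31): 0⊕0⊕1⊕0⊕0⊕1⊕1⊕1⊕0⊕1⊕0⊕0⊕0⊕1⊕0⊕1 = 1
s8 (pos 8,9,10,11,12,13,14,15,24,25,26,27,28,29,30,31): 1⊕1⊕0⊕1⊕0⊕1⊕1⊕1⊕0⊕0⊕1⊕0⊕0⊕1⊕0⊕1 = 1
s16 (pos 16,17,18,19,20,21,22,23,24,25,26,27,28,29,30,31): 1⊕0⊕0⊕0⊕0⊕1⊕0⊕0⊕0⊕0⊕1⊕0⊕0⊕1⊕0⊕1 = 1
Syndrome s16…s1 = 11111 → error at position 31.
Flip position 31: 1010010110101111000010000100101 → 1010010110101111000010000100100

1010010110101111000010000100100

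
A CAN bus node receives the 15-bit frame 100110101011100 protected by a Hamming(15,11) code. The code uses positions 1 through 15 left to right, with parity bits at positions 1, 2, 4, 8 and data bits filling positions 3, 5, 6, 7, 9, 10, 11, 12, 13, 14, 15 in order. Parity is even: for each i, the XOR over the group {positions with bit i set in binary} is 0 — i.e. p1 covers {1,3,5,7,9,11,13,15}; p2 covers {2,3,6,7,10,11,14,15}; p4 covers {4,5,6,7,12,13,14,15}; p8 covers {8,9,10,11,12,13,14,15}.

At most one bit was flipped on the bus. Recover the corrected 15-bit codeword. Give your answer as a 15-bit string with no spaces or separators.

s1 (pos 1,3,5,7,9,11,13,15): 1⊕0⊕1⊕1⊕1⊕1⊕1⊕0 = 0
s2 (pos 2,3,6,7,10,11,14,15): 0⊕0⊕0⊕1⊕0⊕1⊕0⊕0 = 0
s4 (pos 4,5,6,7,12,13,14,15): 1⊕1⊕0⊕1⊕1⊕1⊕0⊕0 = 1
s8 (pos 8,9,10,11,12,13,14,15): 0⊕1⊕0⊕1⊕1⊕1⊕0⊕0 = 0
Syndrome s8…s1 = 0100 → error at position 4.
Flip position 4: 100110101011100 → 100010101011100

100010101011100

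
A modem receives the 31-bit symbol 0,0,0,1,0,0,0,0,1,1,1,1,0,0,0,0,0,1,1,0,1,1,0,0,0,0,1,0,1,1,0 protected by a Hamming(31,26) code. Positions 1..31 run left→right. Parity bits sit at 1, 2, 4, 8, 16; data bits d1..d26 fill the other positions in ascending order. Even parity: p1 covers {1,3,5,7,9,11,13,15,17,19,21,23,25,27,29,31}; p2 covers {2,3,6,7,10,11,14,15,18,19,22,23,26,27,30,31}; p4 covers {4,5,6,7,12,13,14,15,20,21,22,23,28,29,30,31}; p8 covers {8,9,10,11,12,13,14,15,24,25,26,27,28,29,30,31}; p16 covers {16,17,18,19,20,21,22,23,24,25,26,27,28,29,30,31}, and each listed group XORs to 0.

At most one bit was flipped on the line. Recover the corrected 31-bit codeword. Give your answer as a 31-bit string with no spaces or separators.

s1 (pos 1,3,5,7,9,11,13,15,17,19,21,23,25,27,29,31): 0⊕0⊕0⊕0⊕1⊕1⊕0⊕0⊕0⊕1⊕1⊕0⊕0⊕1⊕1⊕0 = 0
s2 (pos 2,3,6,7,10,11,14,15,18,19,22,23,26,27,30,31): 0⊕0⊕0⊕0⊕1⊕1⊕0⊕0⊕1⊕1⊕1⊕0⊕0⊕1⊕1⊕0 = 1
s4 (pos 4,5,6,7,12,13,14,15,20,21,22,23,28,29,30,31): 1⊕0⊕0⊕0⊕1⊕0⊕0⊕0⊕0⊕1⊕1⊕0⊕0⊕1⊕1⊕0 = 0
s8 (pos 8,9,10,11,12,13,14,15,24,25,26,27,28,29,30,31): 0⊕1⊕1⊕1⊕1⊕0⊕0⊕0⊕0⊕0⊕0⊕1⊕0⊕1⊕1⊕0 = 1
s16 (pos 16,17,18,19,20,21,22,23,24,25,26,27,28,29,30,31): 0⊕0⊕1⊕1⊕0⊕1⊕1⊕0⊕0⊕0⊕0⊕1⊕0⊕1⊕1⊕0 = 1
Syndrome s16…s1 = 11010 → error at position 26.
Flip position 26: 0001000011110000011011000010110 → 0001000011110000011011000110110

0001000011110000011011000110110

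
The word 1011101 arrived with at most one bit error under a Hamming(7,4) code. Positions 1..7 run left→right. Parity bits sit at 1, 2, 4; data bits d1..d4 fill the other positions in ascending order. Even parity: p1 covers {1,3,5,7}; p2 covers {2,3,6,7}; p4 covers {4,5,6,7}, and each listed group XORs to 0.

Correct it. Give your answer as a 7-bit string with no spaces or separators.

1010101

s1 (pos 1,3,5,7): 1⊕1⊕1⊕1 = 0
s2 (pos 2,3,6,7): 0⊕1⊕0⊕1 = 0
s4 (pos 4,5,6,7): 1⊕1⊕0⊕1 = 1
Syndrome s4…s1 = 100 → error at position 4.
Flip position 4: 1011101 → 1010101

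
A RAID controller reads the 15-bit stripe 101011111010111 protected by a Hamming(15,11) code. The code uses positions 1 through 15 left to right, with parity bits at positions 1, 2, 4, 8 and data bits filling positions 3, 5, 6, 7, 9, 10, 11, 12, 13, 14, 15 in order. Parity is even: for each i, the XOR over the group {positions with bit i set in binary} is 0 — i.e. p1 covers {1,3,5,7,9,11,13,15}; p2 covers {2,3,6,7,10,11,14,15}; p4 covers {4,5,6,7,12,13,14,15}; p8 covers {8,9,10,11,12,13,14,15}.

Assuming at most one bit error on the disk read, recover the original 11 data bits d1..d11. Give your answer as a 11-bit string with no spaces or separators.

s1 (pos 1,3,5,7,9,11,13,15): 1⊕1⊕1⊕1⊕1⊕1⊕1⊕1 = 0
s2 (pos 2,3,6,7,10,11,14,15): 0⊕1⊕1⊕1⊕0⊕1⊕1⊕1 = 0
s4 (pos 4,5,6,7,12,13,14,15): 0⊕1⊕1⊕1⊕0⊕1⊕1⊕1 = 0
s8 (pos 8,9,10,11,12,13,14,15): 1⊕1⊕0⊕1⊕0⊕1⊕1⊕1 = 0
Syndrome s8…s1 = 0000 → no error.
Read data bits from positions 3,5,6,7,9,10,11,12,13,14,15: 11111010111

11111010111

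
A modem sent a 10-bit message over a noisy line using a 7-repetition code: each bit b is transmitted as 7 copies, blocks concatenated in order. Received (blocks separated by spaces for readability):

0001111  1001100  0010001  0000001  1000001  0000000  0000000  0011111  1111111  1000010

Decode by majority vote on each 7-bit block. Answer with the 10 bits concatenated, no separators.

Block 1 (0001111): 4 ones → 1
Block 2 (1001100): 3 ones → 0
Block 3 (0010001): 2 ones → 0
Block 4 (0000001): 1 one → 0
Block 5 (1000001): 2 ones → 0
Block 6 (0000000): 0 ones → 0
Block 7 (0000000): 0 ones → 0
Block 8 (0011111): 5 ones → 1
Block 9 (1111111): 7 ones → 1
Block 10 (1000010): 2 ones → 0

1000000110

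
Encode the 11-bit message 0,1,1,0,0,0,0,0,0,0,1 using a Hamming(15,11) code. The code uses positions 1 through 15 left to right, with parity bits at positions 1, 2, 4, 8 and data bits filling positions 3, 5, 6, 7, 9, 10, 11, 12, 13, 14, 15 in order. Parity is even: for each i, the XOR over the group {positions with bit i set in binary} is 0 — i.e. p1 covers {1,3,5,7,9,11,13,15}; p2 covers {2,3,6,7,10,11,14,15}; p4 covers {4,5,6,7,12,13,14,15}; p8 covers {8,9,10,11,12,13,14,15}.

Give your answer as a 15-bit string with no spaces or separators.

Place data at non-parity positions: p1 p2 0 p4 1 1 0 p8 0 0 0 0 0 0 1
p1 (pos 1,3,5,7,9,11,13,15): XOR of data positions = 0⊕1⊕0⊕0⊕0⊕0⊕1 = 0
p2 (pos 2,3,6,7,10,11,14,15): XOR of data positions = 0⊕1⊕0⊕0⊕0⊕0⊕1 = 0
p4 (pos 4,5,6,7,12,13,14,15): XOR of data positions = 1⊕1⊕0⊕0⊕0⊕0⊕1 = 1
p8 (pos 8,9,10,11,12,13,14,15): XOR of data positions = 0⊕0⊕0⊕0⊕0⊕0⊕1 = 1
Codeword: 000111010000001

000111010000001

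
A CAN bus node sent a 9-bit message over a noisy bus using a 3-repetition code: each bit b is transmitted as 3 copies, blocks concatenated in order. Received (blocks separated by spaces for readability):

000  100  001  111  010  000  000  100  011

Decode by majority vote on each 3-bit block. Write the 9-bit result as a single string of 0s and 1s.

Block 1 (000): 0 ones → 0
Block 2 (100): 1 one → 0
Block 3 (001): 1 one → 0
Block 4 (111): 3 ones → 1
Block 5 (010): 1 one → 0
Block 6 (000): 0 ones → 0
Block 7 (000): 0 ones → 0
Block 8 (100): 1 one → 0
Block 9 (011): 2 ones → 1

000100001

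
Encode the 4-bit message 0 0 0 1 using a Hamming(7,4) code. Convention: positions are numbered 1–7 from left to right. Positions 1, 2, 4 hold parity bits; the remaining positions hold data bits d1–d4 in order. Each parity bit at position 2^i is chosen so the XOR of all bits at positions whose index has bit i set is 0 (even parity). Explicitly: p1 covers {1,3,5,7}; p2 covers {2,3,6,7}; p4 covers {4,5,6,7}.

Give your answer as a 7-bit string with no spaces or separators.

1101001

Place data at non-parity positions: p1 p2 0 p4 0 0 1
p1 (pos 1,3,5,7): XOR of data positions = 0⊕0⊕1 = 1
p2 (pos 2,3,6,7): XOR of data positions = 0⊕0⊕1 = 1
p4 (pos 4,5,6,7): XOR of data positions = 0⊕0⊕1 = 1
Codeword: 1101001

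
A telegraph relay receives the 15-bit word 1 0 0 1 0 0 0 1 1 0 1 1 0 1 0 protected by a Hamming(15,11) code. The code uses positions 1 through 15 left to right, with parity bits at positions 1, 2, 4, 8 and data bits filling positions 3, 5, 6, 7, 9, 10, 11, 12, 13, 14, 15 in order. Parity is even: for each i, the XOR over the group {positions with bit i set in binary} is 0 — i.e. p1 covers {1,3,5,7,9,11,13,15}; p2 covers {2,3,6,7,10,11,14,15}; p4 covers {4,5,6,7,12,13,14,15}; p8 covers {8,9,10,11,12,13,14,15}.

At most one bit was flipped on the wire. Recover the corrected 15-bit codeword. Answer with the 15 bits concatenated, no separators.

s1 (pos 1,3,5,7,9,11,13,15): 1⊕0⊕0⊕0⊕1⊕1⊕0⊕0 = 1
s2 (pos 2,3,6,7,10,11,14,15): 0⊕0⊕0⊕0⊕0⊕1⊕1⊕0 = 0
s4 (pos 4,5,6,7,12,13,14,15): 1⊕0⊕0⊕0⊕1⊕0⊕1⊕0 = 1
s8 (pos 8,9,10,11,12,13,14,15): 1⊕1⊕0⊕1⊕1⊕0⊕1⊕0 = 1
Syndrome s8…s1 = 1101 → error at position 13.
Flip position 13: 100100011011010 → 100100011011110

100100011011110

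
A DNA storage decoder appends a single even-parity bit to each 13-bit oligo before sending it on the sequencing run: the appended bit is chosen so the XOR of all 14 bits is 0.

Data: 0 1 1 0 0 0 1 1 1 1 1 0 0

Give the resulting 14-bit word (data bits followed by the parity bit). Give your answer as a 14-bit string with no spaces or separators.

XOR of the 13 data bits: 0⊕1⊕1⊕0⊕0⊕0⊕1⊕1⊕1⊕1⊕1⊕0⊕0 = 1
Parity bit = 1 (so all 14 bits XOR to 0).

01100011111001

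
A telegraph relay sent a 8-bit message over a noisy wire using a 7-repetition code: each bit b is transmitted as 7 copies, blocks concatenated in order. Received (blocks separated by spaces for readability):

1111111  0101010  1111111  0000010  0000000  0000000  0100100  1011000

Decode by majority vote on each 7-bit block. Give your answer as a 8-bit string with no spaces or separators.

10100000

Block 1 (1111111): 7 ones → 1
Block 2 (0101010): 3 ones → 0
Block 3 (1111111): 7 ones → 1
Block 4 (0000010): 1 one → 0
Block 5 (0000000): 0 ones → 0
Block 6 (0000000): 0 ones → 0
Block 7 (0100100): 2 ones → 0
Block 8 (1011000): 3 ones → 0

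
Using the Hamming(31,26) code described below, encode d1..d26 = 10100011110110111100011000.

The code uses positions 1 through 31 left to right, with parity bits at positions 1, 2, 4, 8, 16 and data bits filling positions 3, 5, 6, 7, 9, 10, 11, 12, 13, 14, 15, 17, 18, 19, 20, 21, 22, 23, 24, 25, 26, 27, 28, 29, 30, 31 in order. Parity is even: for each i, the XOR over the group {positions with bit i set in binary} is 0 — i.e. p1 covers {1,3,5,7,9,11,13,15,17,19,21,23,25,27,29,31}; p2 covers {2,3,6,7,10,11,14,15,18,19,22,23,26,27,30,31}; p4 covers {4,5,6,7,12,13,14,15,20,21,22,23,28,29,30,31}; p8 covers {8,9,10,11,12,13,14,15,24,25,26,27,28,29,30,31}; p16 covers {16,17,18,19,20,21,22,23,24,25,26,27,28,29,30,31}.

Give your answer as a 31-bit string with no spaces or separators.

Place data at non-parity positions: p1 p2 1 p4 0 1 0 p8 0 0 1 1 1 1 0 p16 1 1 0 1 1 1 1 0 0 0 1 1 0 0 0
p1 (pos 1,3,5,7,9,11,13,15,17,19,21,23,25,27,29,31): XOR of data positions = 1⊕0⊕0⊕0⊕1⊕1⊕0⊕1⊕0⊕1⊕1⊕0⊕1⊕0⊕0 = 1
p2 (pos 2,3,6,7,10,11,14,15,18,19,22,23,26,27,30,31): XOR of data positions = 1⊕1⊕0⊕0⊕1⊕1⊕0⊕1⊕0⊕1⊕1⊕0⊕1⊕0⊕0 = 0
p4 (pos 4,5,6,7,12,13,14,15,20,21,22,23,28,29,30,31): XOR of data positions = 0⊕1⊕0⊕1⊕1⊕1⊕0⊕1⊕1⊕1⊕1⊕1⊕0⊕0⊕0 = 1
p8 (pos 8,9,10,11,12,13,14,15,24,25,26,27,28,29,30,31): XOR of data positions = 0⊕0⊕1⊕1⊕1⊕1⊕0⊕0⊕0⊕0⊕1⊕1⊕0⊕0⊕0 = 0
p16 (pos 16,17,18,19,20,21,22,23,24,25,26,27,28,29,30,31): XOR of data positions = 1⊕1⊕0⊕1⊕1⊕1⊕1⊕0⊕0⊕0⊕1⊕1⊕0⊕0⊕0 = 0
Codeword: 1011010000111100110111100011000

1011010000111100110111100011000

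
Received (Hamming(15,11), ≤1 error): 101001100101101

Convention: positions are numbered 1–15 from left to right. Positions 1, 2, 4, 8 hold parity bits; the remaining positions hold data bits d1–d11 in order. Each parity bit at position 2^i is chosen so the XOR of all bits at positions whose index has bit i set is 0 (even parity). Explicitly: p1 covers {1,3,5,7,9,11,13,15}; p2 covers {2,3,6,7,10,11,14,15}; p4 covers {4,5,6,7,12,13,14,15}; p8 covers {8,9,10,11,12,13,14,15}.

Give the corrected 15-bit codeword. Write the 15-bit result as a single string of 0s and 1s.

101001000101101

s1 (pos 1,3,5,7,9,11,13,15): 1⊕1⊕0⊕1⊕0⊕0⊕1⊕1 = 1
s2 (pos 2,3,6,7,10,11,14,15): 0⊕1⊕1⊕1⊕1⊕0⊕0⊕1 = 1
s4 (pos 4,5,6,7,12,13,14,15): 0⊕0⊕1⊕1⊕1⊕1⊕0⊕1 = 1
s8 (pos 8,9,10,11,12,13,14,15): 0⊕0⊕1⊕0⊕1⊕1⊕0⊕1 = 0
Syndrome s8…s1 = 0111 → error at position 7.
Flip position 7: 101001100101101 → 101001000101101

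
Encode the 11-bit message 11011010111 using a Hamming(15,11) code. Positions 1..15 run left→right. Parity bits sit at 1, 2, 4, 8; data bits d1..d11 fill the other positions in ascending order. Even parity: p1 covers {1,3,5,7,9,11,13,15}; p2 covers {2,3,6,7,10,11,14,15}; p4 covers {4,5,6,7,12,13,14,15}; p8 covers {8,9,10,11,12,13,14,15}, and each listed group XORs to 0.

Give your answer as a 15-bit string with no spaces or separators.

Place data at non-parity positions: p1 p2 1 p4 1 0 1 p8 1 0 1 0 1 1 1
p1 (pos 1,3,5,7,9,11,13,15): XOR of data positions = 1⊕1⊕1⊕1⊕1⊕1⊕1 = 1
p2 (pos 2,3,6,7,10,11,14,15): XOR of data positions = 1⊕0⊕1⊕0⊕1⊕1⊕1 = 1
p4 (pos 4,5,6,7,12,13,14,15): XOR of data positions = 1⊕0⊕1⊕0⊕1⊕1⊕1 = 1
p8 (pos 8,9,10,11,12,13,14,15): XOR of data positions = 1⊕0⊕1⊕0⊕1⊕1⊕1 = 1
Codeword: 111110111010111

111110111010111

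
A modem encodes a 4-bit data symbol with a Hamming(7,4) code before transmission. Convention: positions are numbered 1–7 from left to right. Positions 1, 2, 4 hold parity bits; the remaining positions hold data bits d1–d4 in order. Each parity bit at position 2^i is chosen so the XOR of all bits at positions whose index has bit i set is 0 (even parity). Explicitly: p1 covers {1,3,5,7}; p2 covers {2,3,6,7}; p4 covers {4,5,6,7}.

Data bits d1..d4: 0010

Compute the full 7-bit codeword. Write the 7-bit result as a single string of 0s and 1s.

Place data at non-parity positions: p1 p2 0 p4 0 1 0
p1 (pos 1,3,5,7): XOR of data positions = 0⊕0⊕0 = 0
p2 (pos 2,3,6,7): XOR of data positions = 0⊕1⊕0 = 1
p4 (pos 4,5,6,7): XOR of data positions = 0⊕1⊕0 = 1
Codeword: 0101010

0101010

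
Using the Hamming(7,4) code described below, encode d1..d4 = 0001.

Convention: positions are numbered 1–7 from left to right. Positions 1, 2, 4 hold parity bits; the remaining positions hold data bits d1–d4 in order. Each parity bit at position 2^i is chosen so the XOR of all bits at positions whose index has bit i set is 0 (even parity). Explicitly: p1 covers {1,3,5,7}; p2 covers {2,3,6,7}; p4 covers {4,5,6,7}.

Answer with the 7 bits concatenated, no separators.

Place data at non-parity positions: p1 p2 0 p4 0 0 1
p1 (pos 1,3,5,7): XOR of data positions = 0⊕0⊕1 = 1
p2 (pos 2,3,6,7): XOR of data positions = 0⊕0⊕1 = 1
p4 (pos 4,5,6,7): XOR of data positions = 0⊕0⊕1 = 1
Codeword: 1101001

1101001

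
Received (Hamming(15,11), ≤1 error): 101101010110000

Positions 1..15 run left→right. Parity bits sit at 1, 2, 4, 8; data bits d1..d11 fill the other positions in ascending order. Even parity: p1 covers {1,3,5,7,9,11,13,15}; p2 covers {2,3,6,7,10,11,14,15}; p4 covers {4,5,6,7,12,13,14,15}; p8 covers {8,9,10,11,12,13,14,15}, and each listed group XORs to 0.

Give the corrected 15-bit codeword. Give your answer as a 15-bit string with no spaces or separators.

101101011110000

s1 (pos 1,3,5,7,9,11,13,15): 1⊕1⊕0⊕0⊕0⊕1⊕0⊕0 = 1
s2 (pos 2,3,6,7,10,11,14,15): 0⊕1⊕1⊕0⊕1⊕1⊕0⊕0 = 0
s4 (pos 4,5,6,7,12,13,14,15): 1⊕0⊕1⊕0⊕0⊕0⊕0⊕0 = 0
s8 (pos 8,9,10,11,12,13,14,15): 1⊕0⊕1⊕1⊕0⊕0⊕0⊕0 = 1
Syndrome s8…s1 = 1001 → error at position 9.
Flip position 9: 101101010110000 → 101101011110000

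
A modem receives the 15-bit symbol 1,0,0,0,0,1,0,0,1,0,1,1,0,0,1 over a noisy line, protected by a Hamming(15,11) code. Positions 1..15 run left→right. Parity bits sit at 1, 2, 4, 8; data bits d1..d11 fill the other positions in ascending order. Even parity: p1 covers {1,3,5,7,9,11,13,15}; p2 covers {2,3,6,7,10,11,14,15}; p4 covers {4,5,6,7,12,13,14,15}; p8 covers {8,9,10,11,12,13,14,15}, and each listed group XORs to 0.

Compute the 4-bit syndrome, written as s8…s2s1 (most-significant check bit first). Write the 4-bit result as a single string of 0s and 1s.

0110

s1 (pos 1,3,5,7,9,11,13,15): 1⊕0⊕0⊕0⊕1⊕1⊕0⊕1 = 0
s2 (pos 2,3,6,7,10,11,14,15): 0⊕0⊕1⊕0⊕0⊕1⊕0⊕1 = 1
s4 (pos 4,5,6,7,12,13,14,15): 0⊕0⊕1⊕0⊕1⊕0⊕0⊕1 = 1
s8 (pos 8,9,10,11,12,13,14,15): 0⊕1⊕0⊕1⊕1⊕0⊕0⊕1 = 0
Syndrome s8…s1 = 0110 → error at position 6.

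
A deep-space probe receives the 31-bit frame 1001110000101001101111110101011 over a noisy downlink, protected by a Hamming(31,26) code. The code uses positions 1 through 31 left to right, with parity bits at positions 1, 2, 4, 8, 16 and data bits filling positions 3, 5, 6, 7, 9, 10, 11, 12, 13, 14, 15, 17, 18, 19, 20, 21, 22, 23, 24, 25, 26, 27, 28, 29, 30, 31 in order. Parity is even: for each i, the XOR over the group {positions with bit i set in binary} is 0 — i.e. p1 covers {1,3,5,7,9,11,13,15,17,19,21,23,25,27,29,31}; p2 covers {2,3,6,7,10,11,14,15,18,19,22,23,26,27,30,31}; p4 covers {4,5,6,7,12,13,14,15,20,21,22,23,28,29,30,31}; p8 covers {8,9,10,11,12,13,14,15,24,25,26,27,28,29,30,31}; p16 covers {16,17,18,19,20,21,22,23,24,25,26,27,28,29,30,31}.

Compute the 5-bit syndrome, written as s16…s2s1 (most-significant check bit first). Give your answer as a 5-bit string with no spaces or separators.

01101

s1 (pos 1,3,5,7,9,11,13,15,17,19,21,23,25,27,29,31): 1⊕0⊕1⊕0⊕0⊕1⊕1⊕0⊕1⊕1⊕1⊕1⊕0⊕0⊕0⊕1 = 1
s2 (pos 2,3,6,7,10,11,14,15,18,19,22,23,26,27,30,31): 0⊕0⊕1⊕0⊕0⊕1⊕0⊕0⊕0⊕1⊕1⊕1⊕1⊕0⊕1⊕1 = 0
s4 (pos 4,5,6,7,12,13,14,15,20,21,22,23,28,29,30,31): 1⊕1⊕1⊕0⊕0⊕1⊕0⊕0⊕1⊕1⊕1⊕1⊕1⊕0⊕1⊕1 = 1
s8 (pos 8,9,10,11,12,13,14,15,24,25,26,27,28,29,30,31): 0⊕0⊕0⊕1⊕0⊕1⊕0⊕0⊕1⊕0⊕1⊕0⊕1⊕0⊕1⊕1 = 1
s16 (pos 16,17,18,19,20,21,22,23,24,25,26,27,28,29,30,31): 1⊕1⊕0⊕1⊕1⊕1⊕1⊕1⊕1⊕0⊕1⊕0⊕1⊕0⊕1⊕1 = 0
Syndrome s16…s1 = 01101 → error at position 13.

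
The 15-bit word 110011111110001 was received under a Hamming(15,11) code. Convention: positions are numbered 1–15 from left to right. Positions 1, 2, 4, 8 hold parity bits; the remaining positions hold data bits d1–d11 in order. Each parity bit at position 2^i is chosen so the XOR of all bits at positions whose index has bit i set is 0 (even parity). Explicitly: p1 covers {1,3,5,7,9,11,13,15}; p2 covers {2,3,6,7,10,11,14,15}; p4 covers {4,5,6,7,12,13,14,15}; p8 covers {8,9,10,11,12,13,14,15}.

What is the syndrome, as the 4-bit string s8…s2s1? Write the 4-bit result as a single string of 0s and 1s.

1000

s1 (pos 1,3,5,7,9,11,13,15): 1⊕0⊕1⊕1⊕1⊕1⊕0⊕1 = 0
s2 (pos 2,3,6,7,10,11,14,15): 1⊕0⊕1⊕1⊕1⊕1⊕0⊕1 = 0
s4 (pos 4,5,6,7,12,13,14,15): 0⊕1⊕1⊕1⊕0⊕0⊕0⊕1 = 0
s8 (pos 8,9,10,11,12,13,14,15): 1⊕1⊕1⊕1⊕0⊕0⊕0⊕1 = 1
Syndrome s8…s1 = 1000 → error at position 8.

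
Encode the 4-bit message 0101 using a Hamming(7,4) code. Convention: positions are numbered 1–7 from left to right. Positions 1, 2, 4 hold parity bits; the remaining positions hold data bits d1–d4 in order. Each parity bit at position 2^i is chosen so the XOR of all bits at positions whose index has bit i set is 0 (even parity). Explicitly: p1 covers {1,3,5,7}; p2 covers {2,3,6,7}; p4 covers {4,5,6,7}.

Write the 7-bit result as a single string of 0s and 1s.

Place data at non-parity positions: p1 p2 0 p4 1 0 1
p1 (pos 1,3,5,7): XOR of data positions = 0⊕1⊕1 = 0
p2 (pos 2,3,6,7): XOR of data positions = 0⊕0⊕1 = 1
p4 (pos 4,5,6,7): XOR of data positions = 1⊕0⊕1 = 0
Codeword: 0100101

0100101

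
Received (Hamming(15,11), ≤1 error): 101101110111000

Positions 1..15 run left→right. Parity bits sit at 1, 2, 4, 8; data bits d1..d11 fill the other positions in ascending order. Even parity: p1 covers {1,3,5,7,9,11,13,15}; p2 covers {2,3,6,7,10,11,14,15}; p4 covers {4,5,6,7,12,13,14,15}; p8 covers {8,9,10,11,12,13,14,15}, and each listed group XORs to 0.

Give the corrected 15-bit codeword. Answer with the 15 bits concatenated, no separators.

s1 (pos 1,3,5,7,9,11,13,15): 1⊕1⊕0⊕1⊕0⊕1⊕0⊕0 = 0
s2 (pos 2,3,6,7,10,11,14,15): 0⊕1⊕1⊕1⊕1⊕1⊕0⊕0 = 1
s4 (pos 4,5,6,7,12,13,14,15): 1⊕0⊕1⊕1⊕1⊕0⊕0⊕0 = 0
s8 (pos 8,9,10,11,12,13,14,15): 1⊕0⊕1⊕1⊕1⊕0⊕0⊕0 = 0
Syndrome s8…s1 = 0010 → error at position 2.
Flip position 2: 101101110111000 → 111101110111000

111101110111000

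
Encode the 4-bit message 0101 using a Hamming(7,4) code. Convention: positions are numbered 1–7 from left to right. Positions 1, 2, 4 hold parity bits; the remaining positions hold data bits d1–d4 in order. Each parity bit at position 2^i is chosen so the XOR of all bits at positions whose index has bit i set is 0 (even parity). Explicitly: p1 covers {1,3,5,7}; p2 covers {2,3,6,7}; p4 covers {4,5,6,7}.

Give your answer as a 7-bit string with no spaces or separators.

Place data at non-parity positions: p1 p2 0 p4 1 0 1
p1 (pos 1,3,5,7): XOR of data positions = 0⊕1⊕1 = 0
p2 (pos 2,3,6,7): XOR of data positions = 0⊕0⊕1 = 1
p4 (pos 4,5,6,7): XOR of data positions = 1⊕0⊕1 = 0
Codeword: 0100101

0100101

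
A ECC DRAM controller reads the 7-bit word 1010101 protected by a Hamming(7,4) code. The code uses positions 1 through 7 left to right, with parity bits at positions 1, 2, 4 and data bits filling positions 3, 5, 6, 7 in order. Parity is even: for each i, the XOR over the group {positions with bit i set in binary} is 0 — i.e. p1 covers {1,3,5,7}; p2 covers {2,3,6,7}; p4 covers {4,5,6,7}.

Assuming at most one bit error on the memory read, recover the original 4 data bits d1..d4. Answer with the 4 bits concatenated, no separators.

s1 (pos 1,3,5,7): 1⊕1⊕1⊕1 = 0
s2 (pos 2,3,6,7): 0⊕1⊕0⊕1 = 0
s4 (pos 4,5,6,7): 0⊕1⊕0⊕1 = 0
Syndrome s4…s1 = 000 → no error.
Read data bits from positions 3,5,6,7: 1101

1101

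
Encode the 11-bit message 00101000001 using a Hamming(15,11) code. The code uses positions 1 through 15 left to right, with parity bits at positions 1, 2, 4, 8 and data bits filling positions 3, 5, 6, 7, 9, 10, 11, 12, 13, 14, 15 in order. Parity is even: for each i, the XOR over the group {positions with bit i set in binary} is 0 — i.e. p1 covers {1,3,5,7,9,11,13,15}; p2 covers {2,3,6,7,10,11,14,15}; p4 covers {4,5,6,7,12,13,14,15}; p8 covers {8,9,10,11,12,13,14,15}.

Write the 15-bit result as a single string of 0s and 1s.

000001001000001

Place data at non-parity positions: p1 p2 0 p4 0 1 0 p8 1 0 0 0 0 0 1
p1 (pos 1,3,5,7,9,11,13,15): XOR of data positions = 0⊕0⊕0⊕1⊕0⊕0⊕1 = 0
p2 (pos 2,3,6,7,10,11,14,15): XOR of data positions = 0⊕1⊕0⊕0⊕0⊕0⊕1 = 0
p4 (pos 4,5,6,7,12,13,14,15): XOR of data positions = 0⊕1⊕0⊕0⊕0⊕0⊕1 = 0
p8 (pos 8,9,10,11,12,13,14,15): XOR of data positions = 1⊕0⊕0⊕0⊕0⊕0⊕1 = 0
Codeword: 000001001000001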